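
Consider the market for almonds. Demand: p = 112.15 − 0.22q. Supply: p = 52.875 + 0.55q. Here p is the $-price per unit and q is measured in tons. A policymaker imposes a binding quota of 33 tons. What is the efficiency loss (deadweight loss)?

$744.70

Competitive equilibrium: 112.15 − 0.22q = 52.875 + 0.55q → q* = 76.9805, p* = 95.2143.
At q = 33: demand price = 112.15 − 0.22·33 = 104.89; supply price = 52.875 + 0.55·33 = 71.025.
Δq = 76.9805 − 33 = 43.9805; wedge = 104.89 − 71.025 = 33.865.
Deadweight loss = ½ × 43.9805 × 33.865 = $744.70.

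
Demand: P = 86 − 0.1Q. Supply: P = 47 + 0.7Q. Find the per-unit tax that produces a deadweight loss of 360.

24

Competitive equilibrium: 86 − 0.1Q = 47 + 0.7Q → Q* = 48.75, P* = 81.125.
A tax t gives ΔQ = t/0.8 and wedge t, so DWL = t²/1.6.
t²/1.6 = 360 → t² = 576 → t = 24.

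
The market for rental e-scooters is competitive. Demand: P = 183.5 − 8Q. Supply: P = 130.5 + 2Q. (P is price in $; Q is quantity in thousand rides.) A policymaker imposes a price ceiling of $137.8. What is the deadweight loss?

$13.61 thousand

Competitive equilibrium: 183.5 − 8Q = 130.5 + 2Q → Q* = 5.3, P* = 141.1.
At the ceiling P = 137.8, quantity supplied = (137.8 − 130.5)/2 = 3.65.
Willingness to pay at Q' = 3.65: 183.5 − 8·3.65 = 154.3.
ΔQ = 5.3 − 3.65 = 1.65; wedge = 154.3 − 137.8 = 16.5.
The triangle = ½ × 1.65 × 16.5 = $13.61 thousand.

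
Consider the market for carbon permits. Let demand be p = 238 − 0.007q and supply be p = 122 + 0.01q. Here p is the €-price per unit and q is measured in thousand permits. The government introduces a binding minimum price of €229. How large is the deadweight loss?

€260672.87 thousand

Competitive equilibrium: 238 − 0.007q = 122 + 0.01q → q* = 6823.529412, p* = 190.235294.
At the floor p = 229, quantity demanded = (238 − 229)/0.007 = 1285.714286.
Sellers' marginal cost at q' = 1285.714286: 122 + 0.01·1285.714286 = 134.857143.
Δq = 6823.529412 − 1285.714286 = 5537.815126; wedge = 229 − 134.857143 = 94.142857.
Welfare loss = ½ × 5537.815126 × 94.142857 = €260672.87 thousand.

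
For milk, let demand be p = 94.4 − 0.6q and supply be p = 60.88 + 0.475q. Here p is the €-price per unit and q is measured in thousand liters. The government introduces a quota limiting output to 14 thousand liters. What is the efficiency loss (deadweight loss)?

Competitive equilibrium: 94.4 − 0.6q = 60.88 + 0.475q → q* = 31.1814, p* = 75.6912.
At q = 14: demand price = 94.4 − 0.6·14 = 86; supply price = 60.88 + 0.475·14 = 67.53.
Δq = 31.1814 − 14 = 17.1814; wedge = 86 − 67.53 = 18.47.
DWL = ½ × 17.1814 × 18.47 = €158.67 thousand.

€158.67 thousand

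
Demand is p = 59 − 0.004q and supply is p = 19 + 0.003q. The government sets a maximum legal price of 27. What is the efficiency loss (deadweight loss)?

32507.94

Competitive equilibrium: 59 − 0.004q = 19 + 0.003q → q* = 5714.285714, p* = 36.142857.
At the ceiling p = 27, quantity supplied = (27 − 19)/0.003 = 2666.666667.
Willingness to pay at q' = 2666.666667: 59 − 0.004·2666.666667 = 48.333333.
Δq = 5714.285714 − 2666.666667 = 3047.619047; wedge = 48.333333 − 27 = 21.333333.
DWL = ½ × 3047.619047 × 21.333333 = 32507.94.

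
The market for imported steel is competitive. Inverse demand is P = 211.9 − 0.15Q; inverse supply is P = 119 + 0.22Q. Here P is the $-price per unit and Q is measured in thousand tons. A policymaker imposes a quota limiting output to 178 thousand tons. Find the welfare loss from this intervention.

$988.06 thousand

Competitive equilibrium: 211.9 − 0.15Q = 119 + 0.22Q → Q* = 251.0811, P* = 174.2378.
At Q = 178: demand price = 211.9 − 0.15·178 = 185.2; supply price = 119 + 0.22·178 = 158.16.
ΔQ = 251.0811 − 178 = 73.0811; wedge = 185.2 − 158.16 = 27.04.
The triangle = ½ × 73.0811 × 27.04 = $988.06 thousand.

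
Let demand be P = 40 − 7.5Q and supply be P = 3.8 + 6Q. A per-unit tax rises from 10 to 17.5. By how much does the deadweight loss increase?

7.64

Competitive equilibrium: 40 − 7.5Q = 3.8 + 6Q → Q* = 2.6815, P* = 19.8889.
For a per-unit tax t: ΔQ = t/13.5, so DWL = ½·t·(t/13.5) = t²/27.
At t = 10: DWL = 3.704. At t = 17.5: DWL = 11.343.
Increase = 11.343 − 3.704 = 7.64.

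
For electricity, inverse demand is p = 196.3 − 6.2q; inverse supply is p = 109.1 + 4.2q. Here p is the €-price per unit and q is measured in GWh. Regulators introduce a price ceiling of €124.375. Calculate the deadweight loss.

Competitive equilibrium: 196.3 − 6.2q = 109.1 + 4.2q → q* = 8.3846, p* = 144.3154.
At the ceiling p = 124.375, quantity supplied = (124.375 − 109.1)/4.2 = 3.6369.
Willingness to pay at q' = 3.6369: 196.3 − 6.2·3.6369 = 173.7512.
Δq = 8.3846 − 3.6369 = 4.7477; wedge = 173.7512 − 124.375 = 49.3762.
The triangle = ½ × 4.7477 × 49.3762 = €117.21.

€117.21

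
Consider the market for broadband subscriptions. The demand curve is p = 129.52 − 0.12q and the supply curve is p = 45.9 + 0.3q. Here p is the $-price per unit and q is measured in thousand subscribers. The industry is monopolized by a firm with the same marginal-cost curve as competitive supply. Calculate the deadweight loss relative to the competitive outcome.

Competitive equilibrium: 129.52 − 0.12q = 45.9 + 0.3q → q* = 199.0952, p* = 105.6286.
Marginal revenue: MR = 129.52 − 0.24q. Set MR = MC: 129.52 − 0.24q = 45.9 + 0.3q → q_m = 154.8519.
Price p_m = 129.52 − 0.12·154.8519 = 110.9378; MC(q_m) = 45.9 + 0.3·154.8519 = 92.3556.
Competitive q* = 199.0952, so Δq = 44.2433; wedge = 110.9378 − 92.3556 = 18.5822.
Welfare loss = ½ × 44.2433 × 18.5822 = $411.07 thousand.

$411.07 thousand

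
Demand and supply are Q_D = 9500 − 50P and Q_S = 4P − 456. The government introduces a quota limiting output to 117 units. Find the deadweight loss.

3652.31

In inverse form: demand P = 190 − 0.02Q, supply P = 114 + 0.25Q.
Competitive equilibrium: 190 − 0.02Q = 114 + 0.25Q → Q* = 281.4815, P* = 184.3704.
At Q = 117: demand price = 190 − 0.02·117 = 187.66; supply price = 114 + 0.25·117 = 143.25.
ΔQ = 281.4815 − 117 = 164.4815; wedge = 187.66 − 143.25 = 44.41.
The triangle = ½ × 164.4815 × 44.41 = 3652.31.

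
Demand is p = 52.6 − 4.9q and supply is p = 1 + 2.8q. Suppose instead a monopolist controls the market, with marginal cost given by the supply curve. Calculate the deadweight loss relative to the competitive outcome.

Competitive equilibrium: 52.6 − 4.9q = 1 + 2.8q → q* = 6.7013, p* = 19.7636.
Marginal revenue: MR = 52.6 − 9.8q. Set MR = MC: 52.6 − 9.8q = 1 + 2.8q → q_m = 4.0952.
Price p_m = 52.6 − 4.9·4.0952 = 32.5335; MC(q_m) = 1 + 2.8·4.0952 = 12.4666.
Competitive q* = 6.7013, so Δq = 2.6061; wedge = 32.5335 − 12.4666 = 20.0669.
DWL = ½ × 2.6061 × 20.0669 = 26.15.

26.15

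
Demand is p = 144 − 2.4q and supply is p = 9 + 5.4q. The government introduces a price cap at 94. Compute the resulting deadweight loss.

9.58

Competitive equilibrium: 144 − 2.4q = 9 + 5.4q → q* = 17.3077, p* = 102.4615.
At the ceiling p = 94, quantity supplied = (94 − 9)/5.4 = 15.7407.
Willingness to pay at q' = 15.7407: 144 − 2.4·15.7407 = 106.2223.
Δq = 17.3077 − 15.7407 = 1.567; wedge = 106.2223 − 94 = 12.2223.
Deadweight loss = ½ × 1.567 × 12.2223 = 9.58.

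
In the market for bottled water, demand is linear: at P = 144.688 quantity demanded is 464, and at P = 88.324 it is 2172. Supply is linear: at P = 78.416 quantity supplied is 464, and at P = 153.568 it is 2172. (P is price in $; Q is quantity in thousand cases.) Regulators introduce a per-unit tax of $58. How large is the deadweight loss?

$21844.16 thousand

Demand slope = (88.324 − 144.688)/(2172 − 464) = −0.033, so P = 160 − 0.033Q.
Supply slope = (153.568 − 78.416)/(2172 − 464) = 0.044, so P = 58 + 0.044Q.
Competitive equilibrium: 160 − 0.033Q = 58 + 0.044Q → Q* = 1324.67532, P* = 116.28571.
With the tax, the buyer price exceeds the seller price by 58: (160 − 0.033Q) − (58 + 0.044Q) = 58 → Q' = 571.42857.
ΔQ = 1324.67532 − 571.42857 = 753.24675; the wedge equals the tax, 58.
The triangle = ½ × 753.24675 × 58 = $21844.16 thousand.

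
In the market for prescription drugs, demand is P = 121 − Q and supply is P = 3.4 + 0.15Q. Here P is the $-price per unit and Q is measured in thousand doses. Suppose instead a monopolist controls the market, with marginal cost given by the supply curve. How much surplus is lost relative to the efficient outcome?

$1300.80 thousand

Competitive equilibrium: 121 − Q = 3.4 + 0.15Q → Q* = 102.2609, P* = 18.7391.
Marginal revenue: MR = 121 − 2Q. Set MR = MC: 121 − 2Q = 3.4 + 0.15Q → Q_m = 54.6977.
Price P_m = 121 − 1·54.6977 = 66.3023; MC(Q_m) = 3.4 + 0.15·54.6977 = 11.6047.
Competitive Q* = 102.2609, so ΔQ = 47.5632; wedge = 66.3023 − 11.6047 = 54.6976.
Welfare loss = ½ × 47.5632 × 54.6976 = $1300.80 thousand.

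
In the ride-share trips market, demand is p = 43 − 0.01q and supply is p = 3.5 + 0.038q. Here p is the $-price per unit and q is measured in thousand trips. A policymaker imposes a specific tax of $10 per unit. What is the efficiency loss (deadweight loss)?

Competitive equilibrium: 43 − 0.01q = 3.5 + 0.038q → q* = 822.9167, p* = 34.7708.
With the tax, the buyer price exceeds the seller price by 10: (43 − 0.01q) − (3.5 + 0.038q) = 10 → q' = 614.5833.
Δq = 822.9167 − 614.5833 = 208.3334; the wedge equals the tax, 10.
DWL = ½ × 208.3334 × 10 = $1041.67 thousand.

$1041.67 thousand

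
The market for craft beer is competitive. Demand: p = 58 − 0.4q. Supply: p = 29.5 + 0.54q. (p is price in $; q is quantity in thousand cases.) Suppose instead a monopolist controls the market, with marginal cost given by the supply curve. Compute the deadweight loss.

$38.50 thousand

Competitive equilibrium: 58 − 0.4q = 29.5 + 0.54q → q* = 30.3191, p* = 45.8723.
Marginal revenue: MR = 58 − 0.8q. Set MR = MC: 58 − 0.8q = 29.5 + 0.54q → q_m = 21.2687.
Price p_m = 58 − 0.4·21.2687 = 49.4925; MC(q_m) = 29.5 + 0.54·21.2687 = 40.9851.
Competitive q* = 30.3191, so Δq = 9.0504; wedge = 49.4925 − 40.9851 = 8.5074.
Deadweight loss = ½ × 9.0504 × 8.5074 = $38.50 thousand.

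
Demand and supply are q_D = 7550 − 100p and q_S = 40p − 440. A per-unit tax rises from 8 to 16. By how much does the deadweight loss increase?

In inverse form: demand p = 75.5 − 0.01q, supply p = 11 + 0.025q.
Competitive equilibrium: 75.5 − 0.01q = 11 + 0.025q → q* = 1842.8571, p* = 57.0714.
For a per-unit tax t: Δq = t/0.035, so DWL = ½·t·(t/0.035) = t²/0.07.
At t = 8: DWL = 914.286. At t = 16: DWL = 3657.143.
Increase = 3657.143 − 914.286 = 2742.86.

2742.86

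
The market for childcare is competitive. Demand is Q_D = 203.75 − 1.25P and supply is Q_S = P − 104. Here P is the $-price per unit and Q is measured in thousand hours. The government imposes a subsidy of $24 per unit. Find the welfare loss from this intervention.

$160 thousand

In inverse form: demand P = 163 − 0.8Q, supply P = 104 + Q.
Competitive equilibrium: 163 − 0.8Q = 104 + Q → Q* = 32.7778, P* = 136.7778.
The subsidy lowers effective supply by 24: P = 80 + Q.
New quantity: 163 − 0.8Q = 80 + Q → Q' = 46.1111.
Overproduction ΔQ = 46.1111 − 32.7778 = 13.3333; wedge = subsidy = 24.
The triangle = ½ × 13.3333 × 24 = $160 thousand.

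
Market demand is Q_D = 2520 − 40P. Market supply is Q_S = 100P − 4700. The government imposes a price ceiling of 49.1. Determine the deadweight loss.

1068.89

In inverse form: demand P = 63 − 0.025Q, supply P = 47 + 0.01Q.
Competitive equilibrium: 63 − 0.025Q = 47 + 0.01Q → Q* = 457.1429, P* = 51.5714.
At the ceiling P = 49.1, quantity supplied = (49.1 − 47)/0.01 = 210.
Willingness to pay at Q' = 210: 63 − 0.025·210 = 57.75.
ΔQ = 457.1429 − 210 = 247.1429; wedge = 57.75 − 49.1 = 8.65.
The triangle = ½ × 247.1429 × 8.65 = 1068.89.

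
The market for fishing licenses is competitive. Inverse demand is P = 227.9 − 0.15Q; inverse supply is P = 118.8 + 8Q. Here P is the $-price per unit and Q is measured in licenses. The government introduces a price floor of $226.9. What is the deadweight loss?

$184.01

Competitive equilibrium: 227.9 − 0.15Q = 118.8 + 8Q → Q* = 13.3865, P* = 225.892.
At the floor P = 226.9, quantity demanded = (227.9 − 226.9)/0.15 = 6.6667.
Sellers' marginal cost at Q' = 6.6667: 118.8 + 8·6.6667 = 172.1336.
ΔQ = 13.3865 − 6.6667 = 6.7198; wedge = 226.9 − 172.1336 = 54.7664.
Deadweight loss = ½ × 6.7198 × 54.7664 = $184.01.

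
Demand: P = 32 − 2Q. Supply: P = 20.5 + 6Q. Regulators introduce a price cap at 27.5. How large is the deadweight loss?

Competitive equilibrium: 32 − 2Q = 20.5 + 6Q → Q* = 1.4375, P* = 29.125.
At the ceiling P = 27.5, quantity supplied = (27.5 − 20.5)/6 = 1.1667.
Willingness to pay at Q' = 1.1667: 32 − 2·1.1667 = 29.6666.
ΔQ = 1.4375 − 1.1667 = 0.2708; wedge = 29.6666 − 27.5 = 2.1666.
Deadweight loss = ½ × 0.2708 × 2.1666 = 0.29.

0.29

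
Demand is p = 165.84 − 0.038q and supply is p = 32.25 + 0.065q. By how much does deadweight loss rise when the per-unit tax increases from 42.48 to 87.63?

Competitive equilibrium: 165.84 − 0.038q = 32.25 + 0.065q → q* = 1296.9903, p* = 116.5544.
For a per-unit tax t: Δq = t/0.103, so DWL = ½·t·(t/0.103) = t²/0.206.
At t = 42.48: DWL = 8759.953. At t = 87.63: DWL = 37276.781.
Increase = 37276.781 − 8759.953 = 28516.83.

28516.83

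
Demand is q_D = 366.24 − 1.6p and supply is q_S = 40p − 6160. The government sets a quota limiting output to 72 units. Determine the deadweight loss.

In inverse form: demand p = 228.9 − 0.625q, supply p = 154 + 0.025q.
Competitive equilibrium: 228.9 − 0.625q = 154 + 0.025q → q* = 115.2308, p* = 156.8808.
At q = 72: demand price = 228.9 − 0.625·72 = 183.9; supply price = 154 + 0.025·72 = 155.8.
Δq = 115.2308 − 72 = 43.2308; wedge = 183.9 − 155.8 = 28.1.
Deadweight loss = ½ × 43.2308 × 28.1 = 607.39.

607.39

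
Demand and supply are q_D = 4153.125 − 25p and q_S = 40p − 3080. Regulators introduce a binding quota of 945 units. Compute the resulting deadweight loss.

In inverse form: demand p = 166.125 − 0.04q, supply p = 77 + 0.025q.
Competitive equilibrium: 166.125 − 0.04q = 77 + 0.025q → q* = 1371.1538, p* = 111.2788.
At q = 945: demand price = 166.125 − 0.04·945 = 128.325; supply price = 77 + 0.025·945 = 100.625.
Δq = 1371.1538 − 945 = 426.1538; wedge = 128.325 − 100.625 = 27.7.
Welfare loss = ½ × 426.1538 × 27.7 = 5902.23.

5902.23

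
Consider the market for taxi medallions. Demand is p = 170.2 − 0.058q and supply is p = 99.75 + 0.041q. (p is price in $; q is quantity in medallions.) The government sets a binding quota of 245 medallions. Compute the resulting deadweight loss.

$10777.67

Competitive equilibrium: 170.2 − 0.058q = 99.75 + 0.041q → q* = 711.6162, p* = 128.9263.
At q = 245: demand price = 170.2 − 0.058·245 = 155.99; supply price = 99.75 + 0.041·245 = 109.795.
Δq = 711.6162 − 245 = 466.6162; wedge = 155.99 − 109.795 = 46.195.
DWL = ½ × 466.6162 × 46.195 = $10777.67.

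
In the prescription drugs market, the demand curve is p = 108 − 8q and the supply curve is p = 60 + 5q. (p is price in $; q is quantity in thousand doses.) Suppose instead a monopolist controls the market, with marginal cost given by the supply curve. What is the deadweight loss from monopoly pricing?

$12.86 thousand

Competitive equilibrium: 108 − 8q = 60 + 5q → q* = 3.6923, p* = 78.4615.
Marginal revenue: MR = 108 − 16q. Set MR = MC: 108 − 16q = 60 + 5q → q_m = 2.2857.
Price p_m = 108 − 8·2.2857 = 89.7144; MC(q_m) = 60 + 5·2.2857 = 71.4285.
Competitive q* = 3.6923, so Δq = 1.4066; wedge = 89.7144 − 71.4285 = 18.2859.
Deadweight loss = ½ × 1.4066 × 18.2859 = $12.86 thousand.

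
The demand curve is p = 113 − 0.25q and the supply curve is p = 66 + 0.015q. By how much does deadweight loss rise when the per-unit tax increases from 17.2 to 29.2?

Competitive equilibrium: 113 − 0.25q = 66 + 0.015q → q* = 177.3585, p* = 68.6604.
For a per-unit tax t: Δq = t/0.265, so DWL = ½·t·(t/0.265) = t²/0.53.
At t = 17.2: DWL = 558.189. At t = 29.2: DWL = 1608.755.
Increase = 1608.755 − 558.189 = 1050.57.

1050.57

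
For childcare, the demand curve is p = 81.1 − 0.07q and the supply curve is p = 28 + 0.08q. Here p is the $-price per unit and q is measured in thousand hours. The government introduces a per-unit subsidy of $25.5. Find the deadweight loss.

Competitive equilibrium: 81.1 − 0.07q = 28 + 0.08q → q* = 354, p* = 56.32.
The subsidy lowers effective supply by 25.5: p = 2.5 + 0.08q.
New quantity: 81.1 − 0.07q = 2.5 + 0.08q → q' = 524.
Overproduction Δq = 524 − 354 = 170; wedge = subsidy = 25.5.
Deadweight loss = ½ × 170 × 25.5 = $2167.50 thousand.

$2167.50 thousand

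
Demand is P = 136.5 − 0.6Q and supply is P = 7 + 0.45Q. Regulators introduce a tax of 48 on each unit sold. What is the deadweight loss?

1097.14

Competitive equilibrium: 136.5 − 0.6Q = 7 + 0.45Q → Q* = 123.3333, P* = 62.5.
With the tax, the buyer price exceeds the seller price by 48: (136.5 − 0.6Q) − (7 + 0.45Q) = 48 → Q' = 77.619.
ΔQ = 123.3333 − 77.619 = 45.7143; the wedge equals the tax, 48.
DWL = ½ × 45.7143 × 48 = 1097.14.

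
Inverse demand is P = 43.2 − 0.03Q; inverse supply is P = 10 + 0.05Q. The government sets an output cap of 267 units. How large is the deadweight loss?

876.16

Competitive equilibrium: 43.2 − 0.03Q = 10 + 0.05Q → Q* = 415, P* = 30.75.
At Q = 267: demand price = 43.2 − 0.03·267 = 35.19; supply price = 10 + 0.05·267 = 23.35.
ΔQ = 415 − 267 = 148; wedge = 35.19 − 23.35 = 11.84.
Welfare loss = ½ × 148 × 11.84 = 876.16.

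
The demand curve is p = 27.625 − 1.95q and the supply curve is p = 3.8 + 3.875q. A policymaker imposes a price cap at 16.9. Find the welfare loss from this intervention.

Competitive equilibrium: 27.625 − 1.95q = 3.8 + 3.875q → q* = 4.0901, p* = 19.6492.
At the ceiling p = 16.9, quantity supplied = (16.9 − 3.8)/3.875 = 3.3806.
Willingness to pay at q' = 3.3806: 27.625 − 1.95·3.3806 = 21.0328.
Δq = 4.0901 − 3.3806 = 0.7095; wedge = 21.0328 − 16.9 = 4.1328.
Deadweight loss = ½ × 0.7095 × 4.1328 = 1.47.

1.47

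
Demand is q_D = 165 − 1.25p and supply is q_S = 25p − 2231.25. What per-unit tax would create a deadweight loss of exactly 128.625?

In inverse form: demand p = 132 − 0.8q, supply p = 89.25 + 0.04q.
Competitive equilibrium: 132 − 0.8q = 89.25 + 0.04q → q* = 50.8929, p* = 91.2857.
A tax t gives Δq = t/0.84 and wedge t, so DWL = t²/1.68.
t²/1.68 = 128.625 → t² = 216.09 → t = 14.7.

14.7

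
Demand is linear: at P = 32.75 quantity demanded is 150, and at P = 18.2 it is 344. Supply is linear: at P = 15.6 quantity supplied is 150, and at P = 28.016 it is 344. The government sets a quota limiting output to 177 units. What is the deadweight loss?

Demand slope = (18.2 − 32.75)/(344 − 150) = −0.075, so P = 44 − 0.075Q.
Supply slope = (28.016 − 15.6)/(344 − 150) = 0.064, so P = 6 + 0.064Q.
Competitive equilibrium: 44 − 0.075Q = 6 + 0.064Q → Q* = 273.3813, P* = 23.4964.
At Q = 177: demand price = 44 − 0.075·177 = 30.725; supply price = 6 + 0.064·177 = 17.328.
ΔQ = 273.3813 − 177 = 96.3813; wedge = 30.725 − 17.328 = 13.397.
The triangle = ½ × 96.3813 × 13.397 = 645.61.

645.61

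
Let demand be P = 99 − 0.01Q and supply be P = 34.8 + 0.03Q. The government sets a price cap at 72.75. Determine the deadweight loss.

Competitive equilibrium: 99 − 0.01Q = 34.8 + 0.03Q → Q* = 1605, P* = 82.95.
At the ceiling P = 72.75, quantity supplied = (72.75 − 34.8)/0.03 = 1265.
Willingness to pay at Q' = 1265: 99 − 0.01·1265 = 86.35.
ΔQ = 1605 − 1265 = 340; wedge = 86.35 − 72.75 = 13.6.
The triangle = ½ × 340 × 13.6 = 2312.

2312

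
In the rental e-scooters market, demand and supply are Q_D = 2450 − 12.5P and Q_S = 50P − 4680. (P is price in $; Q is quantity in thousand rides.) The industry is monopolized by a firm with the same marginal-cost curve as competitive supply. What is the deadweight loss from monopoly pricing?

In inverse form: demand P = 196 − 0.08Q, supply P = 93.6 + 0.02Q.
Competitive equilibrium: 196 − 0.08Q = 93.6 + 0.02Q → Q* = 1024, P* = 114.08.
Marginal revenue: MR = 196 − 0.16Q. Set MR = MC: 196 − 0.16Q = 93.6 + 0.02Q → Q_m = 568.88889.
Price P_m = 196 − 0.08·568.88889 = 150.48889; MC(Q_m) = 93.6 + 0.02·568.88889 = 104.97778.
Competitive Q* = 1024, so ΔQ = 455.11111; wedge = 150.48889 − 104.97778 = 45.51111.
Deadweight loss = ½ × 455.11111 × 45.51111 = $10356.31 thousand.

$10356.31 thousand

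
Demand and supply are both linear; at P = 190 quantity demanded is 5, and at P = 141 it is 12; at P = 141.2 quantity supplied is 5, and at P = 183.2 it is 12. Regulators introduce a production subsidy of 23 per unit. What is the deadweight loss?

Demand slope = (141 − 190)/(12 − 5) = −7, so P = 225 − 7Q.
Supply slope = (183.2 − 141.2)/(12 − 5) = 6, so P = 111.2 + 6Q.
Competitive equilibrium: 225 − 7Q = 111.2 + 6Q → Q* = 8.7538, P* = 163.7231.
The subsidy lowers effective supply by 23: P = 88.2 + 6Q.
New quantity: 225 − 7Q = 88.2 + 6Q → Q' = 10.5231.
Overproduction ΔQ = 10.5231 − 8.7538 = 1.7693; wedge = subsidy = 23.
DWL = ½ × 1.7693 × 23 = 20.35.

20.35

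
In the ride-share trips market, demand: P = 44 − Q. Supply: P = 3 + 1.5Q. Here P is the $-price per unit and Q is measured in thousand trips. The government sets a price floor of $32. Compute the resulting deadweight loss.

Competitive equilibrium: 44 − Q = 3 + 1.5Q → Q* = 16.4, P* = 27.6.
At the floor P = 32, quantity demanded = (44 − 32)/1 = 12.
Sellers' marginal cost at Q' = 12: 3 + 1.5·12 = 21.
ΔQ = 16.4 − 12 = 4.4; wedge = 32 − 21 = 11.
Deadweight loss = ½ × 4.4 × 11 = $24.20 thousand.

$24.20 thousand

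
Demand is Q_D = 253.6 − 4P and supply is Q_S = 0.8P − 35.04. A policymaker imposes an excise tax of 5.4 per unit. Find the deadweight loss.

In inverse form: demand P = 63.4 − 0.25Q, supply P = 43.8 + 1.25Q.
Competitive equilibrium: 63.4 − 0.25Q = 43.8 + 1.25Q → Q* = 13.0667, P* = 60.1333.
With the tax, the buyer price exceeds the seller price by 5.4: (63.4 − 0.25Q) − (43.8 + 1.25Q) = 5.4 → Q' = 9.4667.
ΔQ = 13.0667 − 9.4667 = 3.6; the wedge equals the tax, 5.4.
DWL = ½ × 3.6 × 5.4 = 9.72.

9.72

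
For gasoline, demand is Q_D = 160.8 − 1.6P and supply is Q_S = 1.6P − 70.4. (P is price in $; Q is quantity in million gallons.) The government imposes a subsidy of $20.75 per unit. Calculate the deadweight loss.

In inverse form: demand P = 100.5 − 0.625Q, supply P = 44 + 0.625Q.
Competitive equilibrium: 100.5 − 0.625Q = 44 + 0.625Q → Q* = 45.2, P* = 72.25.
The subsidy lowers effective supply by 20.75: P = 23.25 + 0.625Q.
New quantity: 100.5 − 0.625Q = 23.25 + 0.625Q → Q' = 61.8.
Overproduction ΔQ = 61.8 − 45.2 = 16.6; wedge = subsidy = 20.75.
DWL = ½ × 16.6 × 20.75 = $172.225 million.

$172.225 million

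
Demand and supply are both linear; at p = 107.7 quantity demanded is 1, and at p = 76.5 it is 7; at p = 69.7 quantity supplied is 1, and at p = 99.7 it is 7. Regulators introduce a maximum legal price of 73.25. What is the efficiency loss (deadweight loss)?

Demand slope = (76.5 − 107.7)/(7 − 1) = −5.2, so p = 112.9 − 5.2q.
Supply slope = (99.7 − 69.7)/(7 − 1) = 5, so p = 64.7 + 5q.
Competitive equilibrium: 112.9 − 5.2q = 64.7 + 5q → q* = 4.7255, p* = 88.3275.
At the ceiling p = 73.25, quantity supplied = (73.25 − 64.7)/5 = 1.71.
Willingness to pay at q' = 1.71: 112.9 − 5.2·1.71 = 104.008.
Δq = 4.7255 − 1.71 = 3.0155; wedge = 104.008 − 73.25 = 30.758.
The triangle = ½ × 3.0155 × 30.758 = 46.38.

46.38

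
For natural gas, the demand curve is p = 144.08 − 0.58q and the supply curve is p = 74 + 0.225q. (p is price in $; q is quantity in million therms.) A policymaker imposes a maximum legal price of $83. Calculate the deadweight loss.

Competitive equilibrium: 144.08 − 0.58q = 74 + 0.225q → q* = 87.0559, p* = 93.5876.
At the ceiling p = 83, quantity supplied = (83 − 74)/0.225 = 40.
Willingness to pay at q' = 40: 144.08 − 0.58·40 = 120.88.
Δq = 87.0559 − 40 = 47.0559; wedge = 120.88 − 83 = 37.88.
DWL = ½ × 47.0559 × 37.88 = $891.24 million.

$891.24 million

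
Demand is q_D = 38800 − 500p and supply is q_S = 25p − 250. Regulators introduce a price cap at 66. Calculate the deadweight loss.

921.90

In inverse form: demand p = 77.6 − 0.002q, supply p = 10 + 0.04q.
Competitive equilibrium: 77.6 − 0.002q = 10 + 0.04q → q* = 1609.5238, p* = 74.381.
At the ceiling p = 66, quantity supplied = (66 − 10)/0.04 = 1400.
Willingness to pay at q' = 1400: 77.6 − 0.002·1400 = 74.8.
Δq = 1609.5238 − 1400 = 209.5238; wedge = 74.8 − 66 = 8.8.
Welfare loss = ½ × 209.5238 × 8.8 = 921.90.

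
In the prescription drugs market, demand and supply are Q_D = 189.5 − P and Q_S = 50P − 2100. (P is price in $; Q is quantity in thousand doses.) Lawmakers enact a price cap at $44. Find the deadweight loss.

$1014.83 thousand

In inverse form: demand P = 189.5 − Q, supply P = 42 + 0.02Q.
Competitive equilibrium: 189.5 − Q = 42 + 0.02Q → Q* = 144.6078, P* = 44.8922.
At the ceiling P = 44, quantity supplied = (44 − 42)/0.02 = 100.
Willingness to pay at Q' = 100: 189.5 − 1·100 = 89.5.
ΔQ = 144.6078 − 100 = 44.6078; wedge = 89.5 − 44 = 45.5.
The triangle = ½ × 44.6078 × 45.5 = $1014.83 thousand.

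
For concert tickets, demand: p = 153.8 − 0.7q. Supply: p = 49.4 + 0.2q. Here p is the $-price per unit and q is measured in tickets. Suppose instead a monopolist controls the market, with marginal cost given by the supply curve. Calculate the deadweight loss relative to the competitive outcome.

Competitive equilibrium: 153.8 − 0.7q = 49.4 + 0.2q → q* = 116, p* = 72.6.
Marginal revenue: MR = 153.8 − 1.4q. Set MR = MC: 153.8 − 1.4q = 49.4 + 0.2q → q_m = 65.25.
Price p_m = 153.8 − 0.7·65.25 = 108.125; MC(q_m) = 49.4 + 0.2·65.25 = 62.45.
Competitive q* = 116, so Δq = 50.75; wedge = 108.125 − 62.45 = 45.675.
DWL = ½ × 50.75 × 45.675 = $1159.

$1159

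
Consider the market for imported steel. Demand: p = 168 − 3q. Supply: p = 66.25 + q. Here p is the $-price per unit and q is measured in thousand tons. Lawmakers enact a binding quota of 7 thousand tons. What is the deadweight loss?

$679.88 thousand

Competitive equilibrium: 168 − 3q = 66.25 + q → q* = 25.4375, p* = 91.6875.
At q = 7: demand price = 168 − 3·7 = 147; supply price = 66.25 + 1·7 = 73.25.
Δq = 25.4375 − 7 = 18.4375; wedge = 147 − 73.25 = 73.75.
DWL = ½ × 18.4375 × 73.75 = $679.88 thousand.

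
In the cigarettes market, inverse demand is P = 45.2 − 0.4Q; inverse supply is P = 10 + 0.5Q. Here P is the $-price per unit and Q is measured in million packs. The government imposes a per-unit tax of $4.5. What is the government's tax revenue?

Competitive equilibrium: 45.2 − 0.4Q = 10 + 0.5Q → Q* = 39.1111, P* = 29.5556.
With the tax, the buyer price exceeds the seller price by 4.5: (45.2 − 0.4Q) − (10 + 0.5Q) = 4.5 → Q' = 34.1111.
Tax revenue = 4.5 × 34.1111 = $153.50 million.

$153.50 million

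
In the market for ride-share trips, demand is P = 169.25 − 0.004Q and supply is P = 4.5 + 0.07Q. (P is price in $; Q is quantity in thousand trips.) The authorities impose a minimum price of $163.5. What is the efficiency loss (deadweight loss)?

$23024.60 thousand

Competitive equilibrium: 169.25 − 0.004Q = 4.5 + 0.07Q → Q* = 2226.3514, P* = 160.3446.
At the floor P = 163.5, quantity demanded = (169.25 − 163.5)/0.004 = 1437.5.
Sellers' marginal cost at Q' = 1437.5: 4.5 + 0.07·1437.5 = 105.125.
ΔQ = 2226.3514 − 1437.5 = 788.8514; wedge = 163.5 − 105.125 = 58.375.
Welfare loss = ½ × 788.8514 × 58.375 = $23024.60 thousand.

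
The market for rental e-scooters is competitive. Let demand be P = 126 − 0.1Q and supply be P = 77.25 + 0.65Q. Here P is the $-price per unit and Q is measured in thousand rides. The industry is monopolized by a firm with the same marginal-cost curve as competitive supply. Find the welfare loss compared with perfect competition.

Competitive equilibrium: 126 − 0.1Q = 77.25 + 0.65Q → Q* = 65, P* = 119.5.
Marginal revenue: MR = 126 − 0.2Q. Set MR = MC: 126 − 0.2Q = 77.25 + 0.65Q → Q_m = 57.3529.
Price P_m = 126 − 0.1·57.3529 = 120.2647; MC(Q_m) = 77.25 + 0.65·57.3529 = 114.5294.
Competitive Q* = 65, so ΔQ = 7.6471; wedge = 120.2647 − 114.5294 = 5.7353.
Welfare loss = ½ × 7.6471 × 5.7353 = $21.93 thousand.

$21.93 thousand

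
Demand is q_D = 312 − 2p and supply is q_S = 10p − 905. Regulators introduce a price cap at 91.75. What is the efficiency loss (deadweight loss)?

In inverse form: demand p = 156 − 0.5q, supply p = 90.5 + 0.1q.
Competitive equilibrium: 156 − 0.5q = 90.5 + 0.1q → q* = 109.1667, p* = 101.4167.
At the ceiling p = 91.75, quantity supplied = (91.75 − 90.5)/0.1 = 12.5.
Willingness to pay at q' = 12.5: 156 − 0.5·12.5 = 149.75.
Δq = 109.1667 − 12.5 = 96.6667; wedge = 149.75 − 91.75 = 58.
The triangle = ½ × 96.6667 × 58 = 2803.33.

2803.33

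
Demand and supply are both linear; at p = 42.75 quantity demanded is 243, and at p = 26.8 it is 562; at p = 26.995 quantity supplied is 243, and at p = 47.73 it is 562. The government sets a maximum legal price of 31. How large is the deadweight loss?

326.76

Demand slope = (26.8 − 42.75)/(562 − 243) = −0.05, so p = 54.9 − 0.05q.
Supply slope = (47.73 − 26.995)/(562 − 243) = 0.065, so p = 11.2 + 0.065q.
Competitive equilibrium: 54.9 − 0.05q = 11.2 + 0.065q → q* = 380, p* = 35.9.
At the ceiling p = 31, quantity supplied = (31 − 11.2)/0.065 = 304.6154.
Willingness to pay at q' = 304.6154: 54.9 − 0.05·304.6154 = 39.6692.
Δq = 380 − 304.6154 = 75.3846; wedge = 39.6692 − 31 = 8.6692.
DWL = ½ × 75.3846 × 8.6692 = 326.76.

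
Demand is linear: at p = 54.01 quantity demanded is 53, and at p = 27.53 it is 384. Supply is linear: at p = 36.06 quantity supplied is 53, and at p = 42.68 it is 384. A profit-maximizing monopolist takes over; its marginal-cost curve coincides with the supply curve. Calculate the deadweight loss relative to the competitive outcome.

Demand slope = (27.53 − 54.01)/(384 − 53) = −0.08, so p = 58.25 − 0.08q.
Supply slope = (42.68 − 36.06)/(384 − 53) = 0.02, so p = 35 + 0.02q.
Competitive equilibrium: 58.25 − 0.08q = 35 + 0.02q → q* = 232.5, p* = 39.65.
Marginal revenue: MR = 58.25 − 0.16q. Set MR = MC: 58.25 − 0.16q = 35 + 0.02q → q_m = 129.1667.
Price p_m = 58.25 − 0.08·129.1667 = 47.9167; MC(q_m) = 35 + 0.02·129.1667 = 37.5833.
Competitive q* = 232.5, so Δq = 103.3333; wedge = 47.9167 − 37.5833 = 10.3334.
Welfare loss = ½ × 103.3333 × 10.3334 = 533.89.

533.89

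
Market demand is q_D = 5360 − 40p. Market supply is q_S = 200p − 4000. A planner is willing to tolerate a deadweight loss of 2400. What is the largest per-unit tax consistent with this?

In inverse form: demand p = 134 − 0.025q, supply p = 20 + 0.005q.
Competitive equilibrium: 134 − 0.025q = 20 + 0.005q → q* = 3800, p* = 39.
A tax t gives Δq = t/0.03 and wedge t, so DWL = t²/0.06.
t²/0.06 = 2400 → t² = 144 → t = 12.

12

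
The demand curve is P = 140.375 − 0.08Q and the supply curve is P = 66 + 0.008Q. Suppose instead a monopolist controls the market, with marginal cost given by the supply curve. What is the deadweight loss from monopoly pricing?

Competitive equilibrium: 140.375 − 0.08Q = 66 + 0.008Q → Q* = 845.17045, P* = 72.76136.
Marginal revenue: MR = 140.375 − 0.16Q. Set MR = MC: 140.375 − 0.16Q = 66 + 0.008Q → Q_m = 442.70833.
Price P_m = 140.375 − 0.08·442.70833 = 104.95833; MC(Q_m) = 66 + 0.008·442.70833 = 69.54167.
Competitive Q* = 845.17045, so ΔQ = 402.46212; wedge = 104.95833 − 69.54167 = 35.41666.
DWL = ½ × 402.46212 × 35.41666 = 7126.93.

7126.93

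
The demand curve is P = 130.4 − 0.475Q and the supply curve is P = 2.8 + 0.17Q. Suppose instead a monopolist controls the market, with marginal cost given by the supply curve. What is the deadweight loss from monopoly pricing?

Competitive equilibrium: 130.4 − 0.475Q = 2.8 + 0.17Q → Q* = 197.8295, P* = 36.431.
Marginal revenue: MR = 130.4 − 0.95Q. Set MR = MC: 130.4 − 0.95Q = 2.8 + 0.17Q → Q_m = 113.9286.
Price P_m = 130.4 − 0.475·113.9286 = 76.2839; MC(Q_m) = 2.8 + 0.17·113.9286 = 22.1679.
Competitive Q* = 197.8295, so ΔQ = 83.9009; wedge = 76.2839 − 22.1679 = 54.116.
DWL = ½ × 83.9009 × 54.116 = 2270.19.

2270.19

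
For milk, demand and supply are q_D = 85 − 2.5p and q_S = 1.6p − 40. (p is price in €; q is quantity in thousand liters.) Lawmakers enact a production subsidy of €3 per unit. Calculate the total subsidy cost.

€35.12 thousand

In inverse form: demand p = 34 − 0.4q, supply p = 25 + 0.625q.
Competitive equilibrium: 34 − 0.4q = 25 + 0.625q → q* = 8.7805, p* = 30.4878.
The subsidy lowers effective supply by 3: p = 22 + 0.625q.
New quantity: 34 − 0.4q = 22 + 0.625q → q' = 11.7073.
Total subsidy cost = 3 × 11.7073 = €35.12 thousand.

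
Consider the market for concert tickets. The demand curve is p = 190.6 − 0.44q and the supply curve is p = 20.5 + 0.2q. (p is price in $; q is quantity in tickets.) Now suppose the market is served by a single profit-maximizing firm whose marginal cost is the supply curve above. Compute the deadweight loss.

Competitive equilibrium: 190.6 − 0.44q = 20.5 + 0.2q → q* = 265.7813, p* = 73.6563.
Marginal revenue: MR = 190.6 − 0.88q. Set MR = MC: 190.6 − 0.88q = 20.5 + 0.2q → q_m = 157.5.
Price p_m = 190.6 − 0.44·157.5 = 121.3; MC(q_m) = 20.5 + 0.2·157.5 = 52.
Competitive q* = 265.7813, so Δq = 108.2813; wedge = 121.3 − 52 = 69.3.
The triangle = ½ × 108.2813 × 69.3 = $3751.95.

$3751.95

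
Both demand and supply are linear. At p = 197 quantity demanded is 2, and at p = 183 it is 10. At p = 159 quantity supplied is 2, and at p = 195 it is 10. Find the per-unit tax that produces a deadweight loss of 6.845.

Demand slope = (183 − 197)/(10 − 2) = −1.75, so p = 200.5 − 1.75q.
Supply slope = (195 − 159)/(10 − 2) = 4.5, so p = 150 + 4.5q.
Competitive equilibrium: 200.5 − 1.75q = 150 + 4.5q → q* = 8.08, p* = 186.36.
A tax t gives Δq = t/6.25 and wedge t, so DWL = t²/12.5.
t²/12.5 = 6.845 → t² = 85.5625 → t = 9.25.

9.25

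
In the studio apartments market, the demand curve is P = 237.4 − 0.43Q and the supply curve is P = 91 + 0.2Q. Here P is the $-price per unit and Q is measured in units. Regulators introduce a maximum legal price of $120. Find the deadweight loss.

Competitive equilibrium: 237.4 − 0.43Q = 91 + 0.2Q → Q* = 232.381, P* = 137.4762.
At the ceiling P = 120, quantity supplied = (120 − 91)/0.2 = 145.
Willingness to pay at Q' = 145: 237.4 − 0.43·145 = 175.05.
ΔQ = 232.381 − 145 = 87.381; wedge = 175.05 − 120 = 55.05.
Deadweight loss = ½ × 87.381 × 55.05 = $2405.16.

$2405.16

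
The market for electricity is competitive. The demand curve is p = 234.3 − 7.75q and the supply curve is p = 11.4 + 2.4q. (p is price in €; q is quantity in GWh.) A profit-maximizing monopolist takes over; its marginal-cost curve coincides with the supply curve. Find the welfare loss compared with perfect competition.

Competitive equilibrium: 234.3 − 7.75q = 11.4 + 2.4q → q* = 21.9606, p* = 64.1054.
Marginal revenue: MR = 234.3 − 15.5q. Set MR = MC: 234.3 − 15.5q = 11.4 + 2.4q → q_m = 12.4525.
Price p_m = 234.3 − 7.75·12.4525 = 137.7931; MC(q_m) = 11.4 + 2.4·12.4525 = 41.286.
Competitive q* = 21.9606, so Δq = 9.5081; wedge = 137.7931 − 41.286 = 96.5071.
Welfare loss = ½ × 9.5081 × 96.5071 = €458.80.

€458.80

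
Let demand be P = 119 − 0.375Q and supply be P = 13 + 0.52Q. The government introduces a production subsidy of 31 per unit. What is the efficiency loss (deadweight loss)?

536.87

Competitive equilibrium: 119 − 0.375Q = 13 + 0.52Q → Q* = 118.4358, P* = 74.5866.
The subsidy lowers effective supply by 31: P = 0.52Q − 18.
New quantity: 119 − 0.375Q = 0.52Q − 18 → Q' = 153.0726.
Overproduction ΔQ = 153.0726 − 118.4358 = 34.6368; wedge = subsidy = 31.
DWL = ½ × 34.6368 × 31 = 536.87.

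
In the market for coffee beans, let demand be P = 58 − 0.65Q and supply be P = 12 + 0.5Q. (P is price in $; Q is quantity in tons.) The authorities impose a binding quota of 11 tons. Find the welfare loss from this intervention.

Competitive equilibrium: 58 − 0.65Q = 12 + 0.5Q → Q* = 40, P* = 32.
At Q = 11: demand price = 58 − 0.65·11 = 50.85; supply price = 12 + 0.5·11 = 17.5.
ΔQ = 40 − 11 = 29; wedge = 50.85 − 17.5 = 33.35.
Deadweight loss = ½ × 29 × 33.35 = $483.575.

$483.575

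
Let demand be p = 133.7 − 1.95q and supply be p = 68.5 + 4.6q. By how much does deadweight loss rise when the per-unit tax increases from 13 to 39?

Competitive equilibrium: 133.7 − 1.95q = 68.5 + 4.6q → q* = 9.9542, p* = 114.2893.
For a per-unit tax t: Δq = t/6.55, so DWL = ½·t·(t/6.55) = t²/13.1.
At t = 13: DWL = 12.901. At t = 39: DWL = 116.107.
Increase = 116.107 − 12.901 = 103.21.

103.21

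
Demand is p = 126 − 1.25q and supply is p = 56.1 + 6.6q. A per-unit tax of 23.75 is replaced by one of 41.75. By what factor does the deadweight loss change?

3.090

Competitive equilibrium: 126 − 1.25q = 56.1 + 6.6q → q* = 8.9045, p* = 114.8694.
For a per-unit tax t: Δq = t/7.85, so DWL = ½·t·(t/7.85) = t²/15.7.
At t = 23.75: DWL = 35.928. At t = 41.75: DWL = 111.023.
Ratio = (41.75/23.75)² = 3.090.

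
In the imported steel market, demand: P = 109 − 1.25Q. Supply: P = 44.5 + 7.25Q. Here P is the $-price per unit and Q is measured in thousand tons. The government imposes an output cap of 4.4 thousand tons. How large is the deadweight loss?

$43.20 thousand

Competitive equilibrium: 109 − 1.25Q = 44.5 + 7.25Q → Q* = 7.5882, P* = 99.5147.
At Q = 4.4: demand price = 109 − 1.25·4.4 = 103.5; supply price = 44.5 + 7.25·4.4 = 76.4.
ΔQ = 7.5882 − 4.4 = 3.1882; wedge = 103.5 − 76.4 = 27.1.
Welfare loss = ½ × 3.1882 × 27.1 = $43.20 thousand.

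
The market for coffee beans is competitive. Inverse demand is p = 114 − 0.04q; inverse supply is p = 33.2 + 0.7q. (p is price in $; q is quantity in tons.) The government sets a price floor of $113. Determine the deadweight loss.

$2622.49

Competitive equilibrium: 114 − 0.04q = 33.2 + 0.7q → q* = 109.1892, p* = 109.6324.
At the floor p = 113, quantity demanded = (114 − 113)/0.04 = 25.
Sellers' marginal cost at q' = 25: 33.2 + 0.7·25 = 50.7.
Δq = 109.1892 − 25 = 84.1892; wedge = 113 − 50.7 = 62.3.
Deadweight loss = ½ × 84.1892 × 62.3 = $2622.49.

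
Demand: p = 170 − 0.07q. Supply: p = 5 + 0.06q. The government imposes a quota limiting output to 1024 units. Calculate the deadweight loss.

3908.98

Competitive equilibrium: 170 − 0.07q = 5 + 0.06q → q* = 1269.2308, p* = 81.1538.
At q = 1024: demand price = 170 − 0.07·1024 = 98.32; supply price = 5 + 0.06·1024 = 66.44.
Δq = 1269.2308 − 1024 = 245.2308; wedge = 98.32 − 66.44 = 31.88.
Welfare loss = ½ × 245.2308 × 31.88 = 3908.98.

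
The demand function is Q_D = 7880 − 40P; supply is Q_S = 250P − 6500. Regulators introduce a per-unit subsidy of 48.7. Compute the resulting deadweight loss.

In inverse form: demand P = 197 − 0.025Q, supply P = 26 + 0.004Q.
Competitive equilibrium: 197 − 0.025Q = 26 + 0.004Q → Q* = 5896.5517, P* = 49.5862.
The subsidy lowers effective supply by 48.7: P = 0.004Q − 22.7.
New quantity: 197 − 0.025Q = 0.004Q − 22.7 → Q' = 7575.8621.
Overproduction ΔQ = 7575.8621 − 5896.5517 = 1679.3104; wedge = subsidy = 48.7.
DWL = ½ × 1679.3104 × 48.7 = 40891.21.

40891.21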